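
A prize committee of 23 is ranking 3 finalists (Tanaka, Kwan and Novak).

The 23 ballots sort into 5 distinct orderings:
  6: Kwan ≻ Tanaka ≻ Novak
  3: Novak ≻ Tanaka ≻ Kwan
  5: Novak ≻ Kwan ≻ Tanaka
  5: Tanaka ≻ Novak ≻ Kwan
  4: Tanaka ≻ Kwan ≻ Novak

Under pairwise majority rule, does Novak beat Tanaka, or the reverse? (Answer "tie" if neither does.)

Ballots ranking Novak above Tanaka: 3 + 5 = 8.
Ballots ranking Tanaka above Novak: 23 − 8 = 15.
Tanaka wins the head-to-head 15–8.

Tanaka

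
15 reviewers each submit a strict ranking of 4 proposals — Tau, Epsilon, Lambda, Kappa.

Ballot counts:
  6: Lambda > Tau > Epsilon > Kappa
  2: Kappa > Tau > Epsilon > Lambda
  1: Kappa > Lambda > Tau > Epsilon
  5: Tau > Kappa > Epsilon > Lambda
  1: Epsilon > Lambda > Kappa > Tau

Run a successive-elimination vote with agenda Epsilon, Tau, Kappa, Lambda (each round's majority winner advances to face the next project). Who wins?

Round 1: Epsilon vs Tau — 1–14, Tau advances.
Round 2: Tau vs Kappa — 11–4, Tau advances.
Round 3: Tau vs Lambda — 7–8, Lambda advances.
Lambda survives the agenda.

Lambda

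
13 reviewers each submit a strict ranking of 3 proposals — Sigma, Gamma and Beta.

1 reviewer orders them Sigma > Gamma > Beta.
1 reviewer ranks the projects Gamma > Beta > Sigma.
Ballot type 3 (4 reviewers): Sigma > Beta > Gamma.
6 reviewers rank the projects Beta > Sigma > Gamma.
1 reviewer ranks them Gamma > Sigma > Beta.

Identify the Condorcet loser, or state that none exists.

Head-to-head results (13 reviewers):
Sigma vs Gamma: Sigma, 11–2.
Sigma vs Beta: Sigma preferred on 1+4+1 = 6 ballots; Beta wins 7–6.
Gamma vs Beta: Beta, 10–3.
Gamma loses to every other project — it is the Condorcet loser.

Gamma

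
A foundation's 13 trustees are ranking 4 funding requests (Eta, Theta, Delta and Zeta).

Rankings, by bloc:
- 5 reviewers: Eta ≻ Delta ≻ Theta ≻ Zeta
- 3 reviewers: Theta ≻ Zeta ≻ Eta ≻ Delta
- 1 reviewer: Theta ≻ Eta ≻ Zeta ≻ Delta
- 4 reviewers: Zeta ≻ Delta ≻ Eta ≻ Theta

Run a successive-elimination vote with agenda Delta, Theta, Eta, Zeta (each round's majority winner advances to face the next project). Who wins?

Zeta

Round 1: Delta vs Theta — 9–4, Delta advances.
Round 2: Delta vs Eta — 4–9, Eta advances.
Round 3: Eta vs Zeta — 6–7, Zeta advances.
The agenda winner is Zeta.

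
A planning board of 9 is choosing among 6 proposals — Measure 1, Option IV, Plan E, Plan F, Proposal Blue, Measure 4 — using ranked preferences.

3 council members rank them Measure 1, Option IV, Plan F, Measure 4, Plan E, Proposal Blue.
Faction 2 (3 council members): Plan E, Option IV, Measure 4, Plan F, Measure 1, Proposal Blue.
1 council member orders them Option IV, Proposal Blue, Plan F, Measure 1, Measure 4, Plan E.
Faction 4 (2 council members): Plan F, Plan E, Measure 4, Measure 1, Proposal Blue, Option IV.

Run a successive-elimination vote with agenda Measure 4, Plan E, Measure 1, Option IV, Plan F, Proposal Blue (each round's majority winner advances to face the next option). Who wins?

Round 1: Measure 4 vs Plan E — 4–5, Plan E advances.
Round 2: Plan E vs Measure 1 — 5–4, Plan E advances.
Round 3: Plan E vs Option IV — 5–4, Plan E advances.
Round 4: Plan E vs Plan F — 3–6, Plan F advances.
Round 5: Plan F vs Proposal Blue — 8–1, Plan F advances.
Plan F survives the agenda.

Plan F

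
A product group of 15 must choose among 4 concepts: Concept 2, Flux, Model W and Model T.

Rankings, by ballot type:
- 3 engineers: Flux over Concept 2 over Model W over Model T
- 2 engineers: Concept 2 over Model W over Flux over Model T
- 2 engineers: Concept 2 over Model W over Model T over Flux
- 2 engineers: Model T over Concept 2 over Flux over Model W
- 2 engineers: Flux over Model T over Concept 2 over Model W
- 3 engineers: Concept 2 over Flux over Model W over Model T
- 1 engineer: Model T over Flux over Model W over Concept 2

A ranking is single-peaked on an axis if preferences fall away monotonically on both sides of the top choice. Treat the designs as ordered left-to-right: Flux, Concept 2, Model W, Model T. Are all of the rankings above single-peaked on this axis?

no

Axis positions: Flux=1, Concept 2=2, Model W=3, Model T=4.
Ballot type 1 (peak Flux at position 1): ranking walks positions 1-2-3-4, expanding outward from the peak — single-peaked.
Ballot type 2 (peak Concept 2 at position 2): ranking walks positions 2-3-1-4, expanding outward from the peak — single-peaked.
Ballot type 3 (peak Concept 2 at position 2): ranking walks positions 2-3-4-1, expanding outward from the peak — single-peaked.
Ballot type 4: ranking walks positions 4-2-1-3; Concept 2 is ranked above Model W even though Model W lies between Concept 2 and the peak Model T on the axis — preferences dip and rise again. Not single-peaked.
Ballot type 5: ranking walks positions 1-4-2-3; Model T is ranked above Concept 2 even though Concept 2 lies between Model T and the peak Flux on the axis — preferences dip and rise again. Not single-peaked.
Ballot type 6 (peak Concept 2 at position 2): ranking walks positions 2-1-3-4, expanding outward from the peak — single-peaked.
Ballot type 7: ranking walks positions 4-1-3-2; Flux is ranked above Model W even though Model W lies between Flux and the peak Model T on the axis — preferences dip and rise again. Not single-peaked.
Ballot type 4 violates single-peakedness, so the profile is not single-peaked on this axis.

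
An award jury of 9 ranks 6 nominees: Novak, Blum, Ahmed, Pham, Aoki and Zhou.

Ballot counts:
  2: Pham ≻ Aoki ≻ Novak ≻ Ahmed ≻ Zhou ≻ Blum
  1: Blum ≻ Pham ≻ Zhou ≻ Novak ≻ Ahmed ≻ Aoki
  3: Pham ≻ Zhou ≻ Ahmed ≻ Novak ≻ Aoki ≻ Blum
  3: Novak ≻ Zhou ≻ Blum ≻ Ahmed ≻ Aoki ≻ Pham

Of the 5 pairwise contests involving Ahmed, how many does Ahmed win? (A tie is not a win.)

Ahmed against each rival (9 jurors):
Ahmed–Novak: Novak 6–3.
Ahmed vs Blum: 5 to 4, Ahmed.
Ahmed–Pham: Pham 6–3.
Ahmed vs Aoki: Ahmed is ranked higher on 1+3+3 = 7 ballots, Aoki on 2. Ahmed wins 7–2.
Ahmed vs Zhou: Ahmed is ranked higher on 2 ballots, Zhou on 7. Zhou wins 7–2.
Ahmed beats Blum, Aoki; loses to Novak, Pham, Zhou — 2 pairwise wins.

2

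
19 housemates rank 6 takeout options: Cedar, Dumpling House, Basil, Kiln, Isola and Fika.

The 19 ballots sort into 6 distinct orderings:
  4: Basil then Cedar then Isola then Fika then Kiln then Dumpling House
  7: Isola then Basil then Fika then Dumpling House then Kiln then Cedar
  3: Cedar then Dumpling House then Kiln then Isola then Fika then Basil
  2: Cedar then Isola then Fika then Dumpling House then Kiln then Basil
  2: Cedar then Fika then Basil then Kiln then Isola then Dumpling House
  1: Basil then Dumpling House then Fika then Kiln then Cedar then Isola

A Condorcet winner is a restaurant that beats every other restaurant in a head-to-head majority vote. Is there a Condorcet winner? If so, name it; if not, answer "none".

none

Head-to-head results (19 friends):
Cedar vs Dumpling House: Cedar is ranked higher on 4+3+2+2 = 11 ballots, Dumpling House on 8. Cedar wins 11–8.
Cedar vs Basil: Cedar is ranked higher on 3+2+2 = 7 ballots, Basil on 12. Basil wins 12–7.
Cedar vs Kiln: Cedar preferred on 4+3+2+2 = 11 ballots; Cedar wins 11–8.
Cedar vs Isola: 4+3+2+2+1 = 12 for Cedar, 7 for Isola — Cedar by 12–7.
Cedar vs Fika: 4+3+2+2 = 11 for Cedar, 8 for Fika — Cedar by 11–8.
Dumpling House vs Basil: Dumpling House preferred on 3+2 = 5 ballots; Basil wins 14–5.
Dumpling House vs Kiln: Dumpling House is ranked higher on 7+3+2+1 = 13 ballots, Kiln on 6. Dumpling House wins 13–6.
Dumpling House vs Isola: Dumpling House is ranked higher on 3+1 = 4 ballots, Isola on 15. Isola wins 15–4.
Dumpling House vs Fika: Dumpling House is ranked higher on 3+1 = 4 ballots, Fika on 15. Fika wins 15–4.
Basil vs Kiln: 4+7+2+1 = 14 for Basil, 5 for Kiln — Basil by 14–5.
Basil vs Isola: Basil preferred on 4+2+1 = 7 ballots; Isola wins 12–7.
Basil vs Fika: Basil preferred on 4+7+1 = 12 ballots; Basil wins 12–7.
Kiln vs Isola: Kiln preferred on 3+2+1 = 6 ballots; Isola wins 13–6.
Kiln vs Fika: 3 to 16, Fika.
Isola vs Fika: Isola preferred on 4+7+3+2 = 16 ballots; Isola wins 16–3.
No restaurant is unbeaten: Cedar loses to Basil; Dumpling House loses to Cedar; Basil loses to Isola; Kiln loses to Cedar; Isola loses to Cedar; Fika loses to Cedar. In particular Cedar → Isola → Basil → Cedar is a majority cycle — no Condorcet winner exists.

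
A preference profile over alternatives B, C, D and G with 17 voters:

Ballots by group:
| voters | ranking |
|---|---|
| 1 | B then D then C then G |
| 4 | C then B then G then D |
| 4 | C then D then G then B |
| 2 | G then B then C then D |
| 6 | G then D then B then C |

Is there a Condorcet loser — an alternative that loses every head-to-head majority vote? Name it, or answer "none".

none

Head-to-head results (17 voters):
B vs C: 9 to 8, B.
B vs D: 7 to 10, D.
B–G: G 12–5.
C vs D: 4+4+2 = 10 for C, 7 for D — C by 10–7.
C vs G: 1+4+4 = 9 for C, 8 for G — C by 9–8.
D vs G: G wins 12–5.
Every alternative wins at least one matchup (B beats C; C beats D; D beats B; G beats B), so there is no Condorcet loser.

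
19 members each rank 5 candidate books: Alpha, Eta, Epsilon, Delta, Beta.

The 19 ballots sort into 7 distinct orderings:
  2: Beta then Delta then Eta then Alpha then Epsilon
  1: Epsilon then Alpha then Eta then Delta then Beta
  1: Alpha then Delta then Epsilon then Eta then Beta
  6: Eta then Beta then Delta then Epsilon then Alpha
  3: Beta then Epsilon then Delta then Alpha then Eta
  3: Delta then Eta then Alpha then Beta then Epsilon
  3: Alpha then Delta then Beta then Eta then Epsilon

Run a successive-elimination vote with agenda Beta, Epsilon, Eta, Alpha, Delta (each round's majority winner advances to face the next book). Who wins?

Delta

Round 1: Beta vs Epsilon — 17–2, Beta advances.
Round 2: Beta vs Eta — 8–11, Eta advances.
Round 3: Eta vs Alpha — 11–8, Eta advances.
Round 4: Eta vs Delta — 7–12, Delta advances.
The agenda winner is Delta.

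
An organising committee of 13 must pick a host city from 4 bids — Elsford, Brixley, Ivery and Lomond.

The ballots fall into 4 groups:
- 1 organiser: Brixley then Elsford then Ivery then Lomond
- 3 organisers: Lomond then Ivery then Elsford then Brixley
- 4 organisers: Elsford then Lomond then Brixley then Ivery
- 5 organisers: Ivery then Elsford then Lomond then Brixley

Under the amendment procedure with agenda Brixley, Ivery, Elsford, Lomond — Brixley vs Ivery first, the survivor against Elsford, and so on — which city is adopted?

Lomond

Round 1: Brixley vs Ivery — 5–8, Ivery advances.
Round 2: Ivery vs Elsford — 8–5, Ivery advances.
Round 3: Ivery vs Lomond — 6–7, Lomond advances.
The agenda winner is Lomond.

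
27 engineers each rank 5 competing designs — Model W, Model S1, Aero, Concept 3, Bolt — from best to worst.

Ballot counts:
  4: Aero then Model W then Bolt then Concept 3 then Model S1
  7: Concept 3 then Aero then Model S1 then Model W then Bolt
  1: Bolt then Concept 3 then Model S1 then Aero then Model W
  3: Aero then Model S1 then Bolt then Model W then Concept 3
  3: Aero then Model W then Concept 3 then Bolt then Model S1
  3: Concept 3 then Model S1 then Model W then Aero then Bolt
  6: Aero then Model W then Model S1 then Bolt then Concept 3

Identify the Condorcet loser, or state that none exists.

Pairwise majorities:
Model W vs Model S1: Model S1, 14–13.
Model W vs Aero: Model W is ranked higher on 3 ballots, Aero on 24. Aero wins 24–3.
Model W vs Concept 3: 4+3+3+6 = 16 for Model W, 11 for Concept 3 — Model W by 16–11.
Model W–Bolt: Model W 23–4.
Model S1 vs Aero: Aero wins 23–4.
Model S1 vs Concept 3: Model S1 is ranked higher on 3+6 = 9 ballots, Concept 3 on 18. Concept 3 wins 18–9.
Model S1 vs Bolt: 19 to 8, Model S1.
Aero vs Concept 3: Aero is ranked higher on 4+3+3+6 = 16 ballots, Concept 3 on 11. Aero wins 16–11.
Aero vs Bolt: 4+7+3+3+3+6 = 26 for Aero, 1 for Bolt — Aero by 26–1.
Concept 3 vs Bolt: Bolt, 14–13.
Every design wins at least one matchup (Model W beats Concept 3; Model S1 beats Model W; Aero beats Model W; Concept 3 beats Model S1; Bolt beats Concept 3), so there is no Condorcet loser.

none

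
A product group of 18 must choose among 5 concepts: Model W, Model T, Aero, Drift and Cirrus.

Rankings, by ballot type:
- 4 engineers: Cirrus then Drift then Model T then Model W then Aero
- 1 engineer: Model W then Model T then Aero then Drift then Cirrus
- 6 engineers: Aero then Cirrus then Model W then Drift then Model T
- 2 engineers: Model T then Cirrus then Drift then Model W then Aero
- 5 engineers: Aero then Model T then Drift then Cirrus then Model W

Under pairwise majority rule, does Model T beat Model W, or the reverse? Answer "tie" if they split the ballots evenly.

Model T

Ballots ranking Model T above Model W: 4 + 2 + 5 = 11.
Ballots ranking Model W above Model T: 18 − 11 = 7.
Model T wins the head-to-head 11–7.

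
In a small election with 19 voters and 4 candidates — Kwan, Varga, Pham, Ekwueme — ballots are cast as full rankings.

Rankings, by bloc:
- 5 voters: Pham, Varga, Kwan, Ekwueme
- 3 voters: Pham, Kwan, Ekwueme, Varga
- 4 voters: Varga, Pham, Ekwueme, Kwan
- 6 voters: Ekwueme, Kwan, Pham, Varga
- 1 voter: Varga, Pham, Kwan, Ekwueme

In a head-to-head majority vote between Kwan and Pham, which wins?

Pham

Ballots ranking Kwan above Pham: 6.
Ballots ranking Pham above Kwan: 19 − 6 = 13.
Pham wins the head-to-head 13–6.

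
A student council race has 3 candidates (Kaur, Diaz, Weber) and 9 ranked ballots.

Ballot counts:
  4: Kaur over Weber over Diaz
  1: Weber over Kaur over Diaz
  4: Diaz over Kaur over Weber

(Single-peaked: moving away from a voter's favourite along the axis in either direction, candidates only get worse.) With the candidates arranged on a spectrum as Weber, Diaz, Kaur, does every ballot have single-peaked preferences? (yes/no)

Axis positions: Weber=1, Diaz=2, Kaur=3.
Group 1: ranking walks positions 3-1-2; Weber is ranked above Diaz even though Diaz lies between Weber and the peak Kaur on the axis — preferences dip and rise again. Not single-peaked.
Group 2: ranking walks positions 1-3-2; Kaur is ranked above Diaz even though Diaz lies between Kaur and the peak Weber on the axis — preferences dip and rise again. Not single-peaked.
Group 3 (peak Diaz at position 2): ranking walks positions 2-3-1, expanding outward from the peak — single-peaked.
Group 1 violates single-peakedness, so the profile is not single-peaked on this axis.

no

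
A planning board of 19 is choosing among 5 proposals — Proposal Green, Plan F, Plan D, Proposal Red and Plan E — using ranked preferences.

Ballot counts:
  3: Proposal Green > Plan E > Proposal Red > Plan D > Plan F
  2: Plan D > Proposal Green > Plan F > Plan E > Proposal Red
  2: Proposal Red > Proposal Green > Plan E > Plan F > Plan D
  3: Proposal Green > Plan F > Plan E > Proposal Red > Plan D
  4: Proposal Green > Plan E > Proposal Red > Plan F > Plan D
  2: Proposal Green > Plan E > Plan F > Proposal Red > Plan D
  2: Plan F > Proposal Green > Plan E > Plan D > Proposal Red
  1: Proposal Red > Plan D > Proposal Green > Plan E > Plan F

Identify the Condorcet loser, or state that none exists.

Head-to-head results (19 council members):
Proposal Green vs Plan F: Proposal Green, 17–2.
Proposal Green–Plan D: Proposal Green 16–3.
Proposal Green vs Proposal Red: 16 to 3, Proposal Green.
Proposal Green–Plan E: Proposal Green 19–0.
Plan F–Plan D: Plan F 13–6.
Plan F–Proposal Red: Proposal Red 10–9.
Plan F vs Plan E: Plan F preferred on 2+3+2 = 7 ballots; Plan E wins 12–7.
Plan D vs Proposal Red: Plan D preferred on 2+2 = 4 ballots; Proposal Red wins 15–4.
Plan D vs Plan E: Plan D is ranked higher on 2+1 = 3 ballots, Plan E on 16. Plan E wins 16–3.
Proposal Red vs Plan E: 3 to 16, Plan E.
Only Plan D has no wins; Plan D is the Condorcet loser.

Plan D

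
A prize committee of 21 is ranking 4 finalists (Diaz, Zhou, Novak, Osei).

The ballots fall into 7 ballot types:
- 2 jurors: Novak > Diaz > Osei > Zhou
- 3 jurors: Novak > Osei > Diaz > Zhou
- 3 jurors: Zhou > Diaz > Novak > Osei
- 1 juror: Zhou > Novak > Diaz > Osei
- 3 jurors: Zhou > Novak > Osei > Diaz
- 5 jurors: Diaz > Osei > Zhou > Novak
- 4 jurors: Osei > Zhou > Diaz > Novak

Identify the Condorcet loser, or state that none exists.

Pairwise majorities:
Diaz vs Zhou: Diaz preferred on 2+3+5 = 10 ballots; Zhou wins 11–10.
Diaz vs Novak: 12 to 9, Diaz.
Diaz vs Osei: Diaz wins 11–10.
Zhou–Novak: Zhou 16–5.
Zhou vs Osei: Osei wins 14–7.
Novak vs Osei: Novak preferred on 2+3+3+1+3 = 12 ballots; Novak wins 12–9.
Each nominee has at least one pairwise win (Diaz beats Novak; Zhou beats Diaz; Novak beats Osei; Osei beats Zhou) — no Condorcet loser.

none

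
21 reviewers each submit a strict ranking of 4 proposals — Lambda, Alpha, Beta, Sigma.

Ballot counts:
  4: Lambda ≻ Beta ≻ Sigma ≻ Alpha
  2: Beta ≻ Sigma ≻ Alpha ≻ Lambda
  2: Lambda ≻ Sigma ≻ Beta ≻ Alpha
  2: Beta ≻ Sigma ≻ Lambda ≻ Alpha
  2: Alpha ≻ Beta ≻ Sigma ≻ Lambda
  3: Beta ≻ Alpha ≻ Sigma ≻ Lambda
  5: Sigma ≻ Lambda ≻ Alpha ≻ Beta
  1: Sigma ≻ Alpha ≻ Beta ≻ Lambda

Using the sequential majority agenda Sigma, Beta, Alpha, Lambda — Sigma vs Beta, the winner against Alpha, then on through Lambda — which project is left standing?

Lambda

Round 1: Sigma vs Beta — 8–13, Beta advances.
Round 2: Beta vs Alpha — 13–8, Beta advances.
Round 3: Beta vs Lambda — 10–11, Lambda advances.
Lambda survives the agenda.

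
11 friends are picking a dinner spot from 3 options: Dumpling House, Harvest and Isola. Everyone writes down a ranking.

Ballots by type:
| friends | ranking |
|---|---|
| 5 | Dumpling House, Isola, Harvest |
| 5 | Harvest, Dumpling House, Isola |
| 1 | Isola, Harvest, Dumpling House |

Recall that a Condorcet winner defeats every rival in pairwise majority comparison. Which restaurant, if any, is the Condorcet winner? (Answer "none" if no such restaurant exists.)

Check each pair by majority over 11 ballots:
Dumpling House vs Harvest: Dumpling House preferred on 5 ballots; Harvest wins 6–5.
Dumpling House vs Isola: Dumpling House preferred on 5+5 = 10 ballots; Dumpling House wins 10–1.
Harvest vs Isola: Harvest is ranked higher on 5 ballots, Isola on 6. Isola wins 6–5.
Each restaurant drops at least one matchup (Dumpling House loses to Harvest; Harvest loses to Isola; Isola loses to Dumpling House); the cycle Dumpling House > Isola > Harvest > Dumpling House rules out a Condorcet winner.

none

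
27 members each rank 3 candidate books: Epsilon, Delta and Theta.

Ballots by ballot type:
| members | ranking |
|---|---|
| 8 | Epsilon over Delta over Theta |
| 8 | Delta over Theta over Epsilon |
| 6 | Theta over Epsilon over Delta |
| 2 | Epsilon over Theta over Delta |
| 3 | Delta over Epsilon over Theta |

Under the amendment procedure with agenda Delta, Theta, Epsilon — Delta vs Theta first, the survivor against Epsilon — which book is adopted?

Epsilon

Round 1: Delta vs Theta — 19–8, Delta advances.
Round 2: Delta vs Epsilon — 11–16, Epsilon advances.
The agenda winner is Epsilon.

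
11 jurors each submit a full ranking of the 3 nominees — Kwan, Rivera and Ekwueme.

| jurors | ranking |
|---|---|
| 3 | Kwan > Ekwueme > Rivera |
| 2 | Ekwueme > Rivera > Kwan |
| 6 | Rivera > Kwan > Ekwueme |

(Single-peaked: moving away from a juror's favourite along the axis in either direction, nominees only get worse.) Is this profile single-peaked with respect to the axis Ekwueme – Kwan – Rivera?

no

Axis positions: Ekwueme=1, Kwan=2, Rivera=3.
Ballot type 1 (peak Kwan at position 2): ranking walks positions 2-1-3, expanding outward from the peak — single-peaked.
Ballot type 2: ranking walks positions 1-3-2; Rivera is ranked above Kwan even though Kwan lies between Rivera and the peak Ekwueme on the axis — preferences dip and rise again. Not single-peaked.
Ballot type 3 (peak Rivera at position 3): ranking walks positions 3-2-1, expanding outward from the peak — single-peaked.
Ballot type 2 violates single-peakedness, so the profile is not single-peaked on this axis.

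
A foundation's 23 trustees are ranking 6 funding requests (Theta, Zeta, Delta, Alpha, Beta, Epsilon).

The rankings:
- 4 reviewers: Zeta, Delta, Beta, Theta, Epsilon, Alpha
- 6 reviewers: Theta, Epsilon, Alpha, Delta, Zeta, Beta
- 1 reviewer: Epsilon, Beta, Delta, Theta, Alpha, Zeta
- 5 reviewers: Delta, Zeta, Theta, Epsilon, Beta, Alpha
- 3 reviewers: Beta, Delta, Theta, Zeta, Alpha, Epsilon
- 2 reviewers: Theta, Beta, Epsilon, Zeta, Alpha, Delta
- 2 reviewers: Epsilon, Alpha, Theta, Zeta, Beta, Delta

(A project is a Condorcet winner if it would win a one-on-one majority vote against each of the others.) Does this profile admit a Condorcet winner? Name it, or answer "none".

Pairwise majorities:
Theta vs Zeta: Theta, 14–9.
Theta–Delta: Delta 13–10.
Theta vs Alpha: Theta wins 21–2.
Theta–Beta: Theta 15–8.
Theta vs Epsilon: Theta, 20–3.
Zeta vs Delta: Delta, 15–8.
Zeta–Alpha: Zeta 14–9.
Zeta vs Beta: Zeta, 17–6.
Zeta–Epsilon: Zeta 12–11.
Delta vs Alpha: Delta wins 13–10.
Delta vs Beta: Delta, 15–8.
Delta vs Epsilon: Delta, 12–11.
Alpha vs Beta: Beta, 15–8.
Alpha vs Epsilon: Epsilon, 20–3.
Beta vs Epsilon: Epsilon, 14–9.
Only Delta has no losses; Delta is the Condorcet winner.

Delta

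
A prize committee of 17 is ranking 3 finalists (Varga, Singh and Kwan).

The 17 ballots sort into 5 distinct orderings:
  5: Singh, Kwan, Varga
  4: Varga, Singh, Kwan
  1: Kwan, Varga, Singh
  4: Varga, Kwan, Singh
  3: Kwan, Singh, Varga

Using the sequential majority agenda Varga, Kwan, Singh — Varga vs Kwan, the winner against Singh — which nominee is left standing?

Singh

Round 1: Varga vs Kwan — 8–9, Kwan advances.
Round 2: Kwan vs Singh — 8–9, Singh advances.
Singh survives the agenda.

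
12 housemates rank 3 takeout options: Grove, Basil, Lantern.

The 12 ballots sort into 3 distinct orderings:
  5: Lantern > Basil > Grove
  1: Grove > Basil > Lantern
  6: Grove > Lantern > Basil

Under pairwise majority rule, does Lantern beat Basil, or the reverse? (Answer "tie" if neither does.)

Lantern

Ballots ranking Lantern above Basil: 5 + 6 = 11.
Ballots ranking Basil above Lantern: 12 − 11 = 1.
Lantern wins the head-to-head 11–1.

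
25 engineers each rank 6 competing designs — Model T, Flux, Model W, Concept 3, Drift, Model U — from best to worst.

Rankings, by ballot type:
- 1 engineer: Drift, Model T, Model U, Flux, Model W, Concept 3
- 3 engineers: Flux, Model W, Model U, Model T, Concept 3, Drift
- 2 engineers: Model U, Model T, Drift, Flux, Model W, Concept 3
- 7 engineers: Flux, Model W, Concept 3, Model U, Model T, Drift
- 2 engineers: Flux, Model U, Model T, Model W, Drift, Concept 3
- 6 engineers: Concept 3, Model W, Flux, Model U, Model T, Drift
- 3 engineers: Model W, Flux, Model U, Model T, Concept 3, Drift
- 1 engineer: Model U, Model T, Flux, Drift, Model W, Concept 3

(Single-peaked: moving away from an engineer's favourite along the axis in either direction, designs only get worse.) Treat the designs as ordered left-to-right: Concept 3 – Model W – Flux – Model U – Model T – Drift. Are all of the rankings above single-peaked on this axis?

Axis positions: Concept 3=1, Model W=2, Flux=3, Model U=4, Model T=5, Drift=6.
Ballot type 1 (peak Drift at position 6): ranking walks positions 6-5-4-3-2-1, expanding outward from the peak — single-peaked.
Ballot type 2 (peak Flux at position 3): ranking walks positions 3-2-4-5-1-6, expanding outward from the peak — single-peaked.
Ballot type 3 (peak Model U at position 4): ranking walks positions 4-5-6-3-2-1, expanding outward from the peak — single-peaked.
Ballot type 4 (peak Flux at position 3): ranking walks positions 3-2-1-4-5-6, expanding outward from the peak — single-peaked.
Ballot type 5 (peak Flux at position 3): ranking walks positions 3-4-5-2-6-1, expanding outward from the peak — single-peaked.
Ballot type 6 (peak Concept 3 at position 1): ranking walks positions 1-2-3-4-5-6, expanding outward from the peak — single-peaked.
Ballot type 7 (peak Model W at position 2): ranking walks positions 2-3-4-5-1-6, expanding outward from the peak — single-peaked.
Ballot type 8 (peak Model U at position 4): ranking walks positions 4-5-3-6-2-1, expanding outward from the peak — single-peaked.
Every ranking is single-peaked on this axis.

yes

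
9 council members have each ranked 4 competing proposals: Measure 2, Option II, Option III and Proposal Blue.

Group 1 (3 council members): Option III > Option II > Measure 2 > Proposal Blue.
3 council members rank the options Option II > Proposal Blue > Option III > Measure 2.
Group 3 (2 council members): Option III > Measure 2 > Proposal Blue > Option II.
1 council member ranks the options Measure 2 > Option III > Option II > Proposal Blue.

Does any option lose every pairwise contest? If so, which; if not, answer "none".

Proposal Blue

Pairwise majorities:
Measure 2 vs Option II: Measure 2 is ranked higher on 2+1 = 3 ballots, Option II on 6. Option II wins 6–3.
Measure 2 vs Option III: Measure 2 preferred on 1 ballot; Option III wins 8–1.
Measure 2 vs Proposal Blue: Measure 2 wins 6–3.
Option II vs Option III: 3 for Option II, 6 for Option III — Option III by 6–3.
Option II vs Proposal Blue: Option II preferred on 3+3+1 = 7 ballots; Option II wins 7–2.
Option III–Proposal Blue: Option III 6–3.
Only Proposal Blue has no wins; Proposal Blue is the Condorcet loser.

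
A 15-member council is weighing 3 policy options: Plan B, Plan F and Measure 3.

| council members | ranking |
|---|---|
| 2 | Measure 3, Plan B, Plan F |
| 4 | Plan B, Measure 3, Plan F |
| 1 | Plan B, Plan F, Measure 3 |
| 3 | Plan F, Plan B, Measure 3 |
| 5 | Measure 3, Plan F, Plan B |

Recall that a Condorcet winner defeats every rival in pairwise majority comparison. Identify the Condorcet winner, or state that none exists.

none

Check each pair by majority over 15 ballots:
Plan B vs Plan F: Plan F wins 8–7.
Plan B–Measure 3: Plan B 8–7.
Plan F vs Measure 3: Measure 3 wins 11–4.
No option is unbeaten: Plan B loses to Plan F; Plan F loses to Measure 3; Measure 3 loses to Plan B. In particular Plan B → Measure 3 → Plan F → Plan B is a majority cycle — no Condorcet winner exists.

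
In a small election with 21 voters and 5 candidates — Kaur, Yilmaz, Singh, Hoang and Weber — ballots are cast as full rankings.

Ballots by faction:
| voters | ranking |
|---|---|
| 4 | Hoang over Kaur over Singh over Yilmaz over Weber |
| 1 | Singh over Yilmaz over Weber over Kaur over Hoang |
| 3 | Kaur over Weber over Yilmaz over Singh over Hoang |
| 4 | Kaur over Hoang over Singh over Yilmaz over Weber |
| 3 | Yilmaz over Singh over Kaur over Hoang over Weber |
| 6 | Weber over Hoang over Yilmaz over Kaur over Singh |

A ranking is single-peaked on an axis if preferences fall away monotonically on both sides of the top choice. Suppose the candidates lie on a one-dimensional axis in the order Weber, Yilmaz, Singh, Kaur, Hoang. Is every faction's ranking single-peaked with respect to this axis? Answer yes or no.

no

Axis positions: Weber=1, Yilmaz=2, Singh=3, Kaur=4, Hoang=5.
Faction 1 (peak Hoang at position 5): ranking walks positions 5-4-3-2-1, expanding outward from the peak — single-peaked.
Faction 2 (peak Singh at position 3): ranking walks positions 3-2-1-4-5, expanding outward from the peak — single-peaked.
Faction 3: ranking walks positions 4-1-2-3-5; Weber is ranked above Singh even though Singh lies between Weber and the peak Kaur on the axis — preferences dip and rise again. Not single-peaked.
Faction 4 (peak Kaur at position 4): ranking walks positions 4-5-3-2-1, expanding outward from the peak — single-peaked.
Faction 5 (peak Yilmaz at position 2): ranking walks positions 2-3-4-5-1, expanding outward from the peak — single-peaked.
Faction 6: ranking walks positions 1-5-2-4-3; Hoang is ranked above Yilmaz even though Yilmaz lies between Hoang and the peak Weber on the axis — preferences dip and rise again. Not single-peaked.
Faction 3 violates single-peakedness, so the profile is not single-peaked on this axis.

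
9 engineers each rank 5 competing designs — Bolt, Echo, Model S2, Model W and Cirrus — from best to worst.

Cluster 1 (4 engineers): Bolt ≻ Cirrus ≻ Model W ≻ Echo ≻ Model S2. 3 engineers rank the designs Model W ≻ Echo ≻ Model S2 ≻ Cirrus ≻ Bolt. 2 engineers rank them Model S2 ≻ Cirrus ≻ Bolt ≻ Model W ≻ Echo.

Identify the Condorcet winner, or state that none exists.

none

Check each pair by majority over 9 ballots:
Bolt–Echo: Bolt 6–3.
Bolt–Model S2: Model S2 5–4.
Bolt vs Model W: Bolt wins 6–3.
Bolt–Cirrus: Cirrus 5–4.
Echo vs Model S2: Echo, 7–2.
Echo vs Model W: Model W, 9–0.
Echo vs Cirrus: Cirrus wins 6–3.
Model S2 vs Model W: Model W, 7–2.
Model S2–Cirrus: Model S2 5–4.
Model W–Cirrus: Cirrus 6–3.
No design is unbeaten: Bolt loses to Model S2; Echo loses to Bolt; Model S2 loses to Echo; Model W loses to Bolt; Cirrus loses to Model S2. In particular Bolt → Echo → Model S2 → Bolt is a majority cycle — no Condorcet winner exists.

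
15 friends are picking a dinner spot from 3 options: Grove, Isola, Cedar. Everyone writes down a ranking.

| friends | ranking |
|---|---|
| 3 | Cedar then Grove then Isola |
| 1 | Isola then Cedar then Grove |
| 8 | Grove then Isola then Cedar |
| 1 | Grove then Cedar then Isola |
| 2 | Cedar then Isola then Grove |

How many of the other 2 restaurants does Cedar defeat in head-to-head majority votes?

Cedar against each rival (15 friends):
Cedar vs Grove: Cedar preferred on 3+1+2 = 6 ballots; Grove wins 9–6.
Cedar vs Isola: 3+1+2 = 6 for Cedar, 9 for Isola — Isola by 9–6.
Cedar beats no one; loses to Grove, Isola — 0 pairwise wins.

0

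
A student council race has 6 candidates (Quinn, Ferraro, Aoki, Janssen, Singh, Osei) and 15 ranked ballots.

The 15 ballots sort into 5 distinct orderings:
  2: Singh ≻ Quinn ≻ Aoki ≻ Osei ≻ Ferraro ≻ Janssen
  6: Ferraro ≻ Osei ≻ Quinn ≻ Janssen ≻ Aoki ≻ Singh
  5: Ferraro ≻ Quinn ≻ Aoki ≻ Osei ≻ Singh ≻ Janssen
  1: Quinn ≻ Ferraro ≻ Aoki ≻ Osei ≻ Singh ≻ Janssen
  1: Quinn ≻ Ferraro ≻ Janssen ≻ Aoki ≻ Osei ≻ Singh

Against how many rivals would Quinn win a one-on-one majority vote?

Quinn against each rival (15 voters):
Quinn vs Ferraro: Ferraro, 11–4.
Quinn–Aoki: Quinn 15–0.
Quinn vs Janssen: 15 to 0, Quinn.
Quinn vs Singh: Quinn is ranked higher on 6+5+1+1 = 13 ballots, Singh on 2. Quinn wins 13–2.
Quinn–Osei: Quinn 9–6.
Quinn beats Aoki, Janssen, Singh, Osei; loses to Ferraro — 4 pairwise wins.

4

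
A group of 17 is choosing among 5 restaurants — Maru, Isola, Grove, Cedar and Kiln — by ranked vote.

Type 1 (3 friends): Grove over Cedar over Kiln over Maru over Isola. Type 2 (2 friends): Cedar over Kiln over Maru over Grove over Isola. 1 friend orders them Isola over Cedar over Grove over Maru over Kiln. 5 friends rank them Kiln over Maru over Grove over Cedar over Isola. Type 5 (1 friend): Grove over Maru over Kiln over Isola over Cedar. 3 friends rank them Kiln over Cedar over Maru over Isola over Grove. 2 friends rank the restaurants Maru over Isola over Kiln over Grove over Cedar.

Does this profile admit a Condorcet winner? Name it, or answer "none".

Kiln

Head-to-head results (17 friends):
Maru–Isola: Maru 16–1.
Maru vs Grove: Maru wins 12–5.
Maru vs Cedar: Maru preferred on 5+1+2 = 8 ballots; Cedar wins 9–8.
Maru vs Kiln: Maru preferred on 1+1+2 = 4 ballots; Kiln wins 13–4.
Isola–Grove: Grove 11–6.
Isola vs Cedar: 1+1+2 = 4 for Isola, 13 for Cedar — Cedar by 13–4.
Isola vs Kiln: Isola is ranked higher on 1+2 = 3 ballots, Kiln on 14. Kiln wins 14–3.
Grove vs Cedar: 11 to 6, Grove.
Grove–Kiln: Kiln 12–5.
Cedar–Kiln: Kiln 11–6.
Only Kiln has no losses; Kiln is the Condorcet winner.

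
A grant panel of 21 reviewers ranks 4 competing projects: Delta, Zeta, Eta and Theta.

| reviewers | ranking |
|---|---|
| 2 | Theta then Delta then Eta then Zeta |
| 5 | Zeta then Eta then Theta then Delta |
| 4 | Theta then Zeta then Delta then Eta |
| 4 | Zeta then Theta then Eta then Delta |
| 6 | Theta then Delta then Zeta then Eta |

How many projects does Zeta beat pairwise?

2

Zeta against each rival (21 reviewers):
Zeta vs Delta: Zeta is ranked higher on 5+4+4 = 13 ballots, Delta on 8. Zeta wins 13–8.
Zeta vs Eta: 19 to 2, Zeta.
Zeta vs Theta: Zeta preferred on 5+4 = 9 ballots; Theta wins 12–9.
Zeta beats Delta, Eta; loses to Theta — 2 pairwise wins.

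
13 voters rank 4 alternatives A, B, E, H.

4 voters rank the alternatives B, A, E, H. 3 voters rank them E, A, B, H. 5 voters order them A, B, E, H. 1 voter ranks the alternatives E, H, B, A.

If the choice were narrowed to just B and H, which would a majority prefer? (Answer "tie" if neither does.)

Ballots ranking B above H: 4 + 3 + 5 = 12.
Ballots ranking H above B: 13 − 12 = 1.
B wins the head-to-head 12–1.

B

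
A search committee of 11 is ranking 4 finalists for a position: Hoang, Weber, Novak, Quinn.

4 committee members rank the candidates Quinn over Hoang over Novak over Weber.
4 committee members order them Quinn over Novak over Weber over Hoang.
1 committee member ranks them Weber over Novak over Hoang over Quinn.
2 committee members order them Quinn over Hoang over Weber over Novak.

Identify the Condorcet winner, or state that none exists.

Quinn

Pairwise majorities:
Hoang vs Weber: 4+2 = 6 for Hoang, 5 for Weber — Hoang by 6–5.
Hoang vs Novak: Hoang is ranked higher on 4+2 = 6 ballots, Novak on 5. Hoang wins 6–5.
Hoang vs Quinn: 1 for Hoang, 10 for Quinn — Quinn by 10–1.
Weber vs Novak: 3 to 8, Novak.
Weber–Quinn: Quinn 10–1.
Novak vs Quinn: Quinn wins 10–1.
Quinn defeats every rival head-to-head and is the Condorcet winner.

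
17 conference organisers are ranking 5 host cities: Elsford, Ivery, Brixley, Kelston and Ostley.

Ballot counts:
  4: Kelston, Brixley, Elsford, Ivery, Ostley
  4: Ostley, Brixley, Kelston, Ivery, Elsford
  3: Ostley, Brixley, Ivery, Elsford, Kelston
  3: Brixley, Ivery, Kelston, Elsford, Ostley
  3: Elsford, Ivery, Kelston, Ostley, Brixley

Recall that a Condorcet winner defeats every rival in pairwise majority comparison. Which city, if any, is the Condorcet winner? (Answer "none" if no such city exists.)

Head-to-head results (17 organisers):
Elsford vs Ivery: Elsford is ranked higher on 4+3 = 7 ballots, Ivery on 10. Ivery wins 10–7.
Elsford vs Brixley: 3 for Elsford, 14 for Brixley — Brixley by 14–3.
Elsford vs Kelston: 3+3 = 6 for Elsford, 11 for Kelston — Kelston by 11–6.
Elsford vs Ostley: 10 to 7, Elsford.
Ivery vs Brixley: 3 to 14, Brixley.
Ivery vs Kelston: 9 to 8, Ivery.
Ivery vs Ostley: 4+3+3 = 10 for Ivery, 7 for Ostley — Ivery by 10–7.
Brixley vs Kelston: Brixley preferred on 4+3+3 = 10 ballots; Brixley wins 10–7.
Brixley vs Ostley: Brixley is ranked higher on 4+3 = 7 ballots, Ostley on 10. Ostley wins 10–7.
Kelston vs Ostley: Kelston is ranked higher on 4+3+3 = 10 ballots, Ostley on 7. Kelston wins 10–7.
Each city drops at least one matchup (Elsford loses to Ivery; Ivery loses to Brixley; Brixley loses to Ostley; Kelston loses to Ivery; Ostley loses to Elsford); the cycle Elsford → Ostley → Brixley → Elsford rules out a Condorcet winner.

none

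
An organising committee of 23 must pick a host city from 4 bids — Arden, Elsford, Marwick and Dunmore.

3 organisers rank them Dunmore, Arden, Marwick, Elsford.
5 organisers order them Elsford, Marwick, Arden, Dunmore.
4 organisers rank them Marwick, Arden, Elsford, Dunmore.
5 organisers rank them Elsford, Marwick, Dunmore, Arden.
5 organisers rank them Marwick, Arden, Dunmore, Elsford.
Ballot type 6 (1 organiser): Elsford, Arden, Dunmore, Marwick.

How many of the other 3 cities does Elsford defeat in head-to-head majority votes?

1

Elsford against each rival (23 organisers):
Elsford vs Arden: Elsford preferred on 5+5+1 = 11 ballots; Arden wins 12–11.
Elsford vs Marwick: Elsford preferred on 5+5+1 = 11 ballots; Marwick wins 12–11.
Elsford vs Dunmore: Elsford is ranked higher on 5+4+5+1 = 15 ballots, Dunmore on 8. Elsford wins 15–8.
Elsford beats Dunmore; loses to Arden, Marwick — 1 pairwise win.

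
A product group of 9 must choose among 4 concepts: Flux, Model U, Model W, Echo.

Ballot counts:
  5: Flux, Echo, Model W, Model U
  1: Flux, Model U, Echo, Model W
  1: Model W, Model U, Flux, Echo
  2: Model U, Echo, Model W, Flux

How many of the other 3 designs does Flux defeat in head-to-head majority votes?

Flux against each rival (9 engineers):
Flux vs Model U: Flux preferred on 5+1 = 6 ballots; Flux wins 6–3.
Flux vs Model W: 6 to 3, Flux.
Flux vs Echo: Flux, 7–2.
Flux beats Model U, Model W, Echo — 3 pairwise wins.

3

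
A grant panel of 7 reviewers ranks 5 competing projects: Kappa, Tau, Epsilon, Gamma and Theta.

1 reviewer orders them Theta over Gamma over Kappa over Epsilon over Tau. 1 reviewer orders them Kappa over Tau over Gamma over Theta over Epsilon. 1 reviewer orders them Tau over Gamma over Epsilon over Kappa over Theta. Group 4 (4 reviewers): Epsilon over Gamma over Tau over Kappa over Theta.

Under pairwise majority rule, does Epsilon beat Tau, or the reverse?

Ballots ranking Epsilon above Tau: 1 + 4 = 5.
Ballots ranking Tau above Epsilon: 7 − 5 = 2.
Epsilon wins the head-to-head 5–2.

Epsilon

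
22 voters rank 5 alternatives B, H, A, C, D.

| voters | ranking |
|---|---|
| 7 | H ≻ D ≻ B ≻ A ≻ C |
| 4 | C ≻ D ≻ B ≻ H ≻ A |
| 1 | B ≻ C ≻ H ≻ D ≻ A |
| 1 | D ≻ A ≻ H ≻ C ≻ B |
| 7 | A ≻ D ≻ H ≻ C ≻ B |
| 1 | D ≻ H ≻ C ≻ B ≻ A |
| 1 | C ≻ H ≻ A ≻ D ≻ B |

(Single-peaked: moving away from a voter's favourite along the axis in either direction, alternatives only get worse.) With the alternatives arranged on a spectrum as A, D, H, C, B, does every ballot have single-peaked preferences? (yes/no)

no

Axis positions: A=1, D=2, H=3, C=4, B=5.
Ballot type 1: ranking walks positions 3-2-5-1-4; B is ranked above C even though C lies between B and the peak H on the axis — preferences dip and rise again. Not single-peaked.
Ballot type 2: ranking walks positions 4-2-5-3-1; D is ranked above H even though H lies between D and the peak C on the axis — preferences dip and rise again. Not single-peaked.
Ballot type 3 (peak B at position 5): ranking walks positions 5-4-3-2-1, expanding outward from the peak — single-peaked.
Ballot type 4 (peak D at position 2): ranking walks positions 2-1-3-4-5, expanding outward from the peak — single-peaked.
Ballot type 5 (peak A at position 1): ranking walks positions 1-2-3-4-5, expanding outward from the peak — single-peaked.
Ballot type 6 (peak D at position 2): ranking walks positions 2-3-4-5-1, expanding outward from the peak — single-peaked.
Ballot type 7: ranking walks positions 4-3-1-2-5; A is ranked above D even though D lies between A and the peak C on the axis — preferences dip and rise again. Not single-peaked.
Ballot type 1 violates single-peakedness, so the profile is not single-peaked on this axis.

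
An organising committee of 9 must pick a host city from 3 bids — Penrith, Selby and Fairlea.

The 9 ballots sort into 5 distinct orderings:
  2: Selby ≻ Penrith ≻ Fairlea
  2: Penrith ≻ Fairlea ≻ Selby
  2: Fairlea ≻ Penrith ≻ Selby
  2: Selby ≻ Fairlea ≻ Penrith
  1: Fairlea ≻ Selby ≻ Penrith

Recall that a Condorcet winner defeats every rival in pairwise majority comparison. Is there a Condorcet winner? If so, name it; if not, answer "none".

Fairlea

Check each pair by majority over 9 ballots:
Penrith vs Selby: Selby, 5–4.
Penrith vs Fairlea: Fairlea wins 5–4.
Selby vs Fairlea: Fairlea wins 5–4.
Fairlea defeats every rival head-to-head and is the Condorcet winner.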